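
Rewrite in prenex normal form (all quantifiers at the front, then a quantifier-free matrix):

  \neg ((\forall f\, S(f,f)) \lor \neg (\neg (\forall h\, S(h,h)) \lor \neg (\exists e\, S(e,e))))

\exists f\, \exists h\, \forall e\, (\neg S(f,f) \land (\neg S(h,h) \lor \neg S(e,e)))

Move each ¬ inward, flipping quantifiers it crosses:
  (\exists f\, \neg S(f,f)) \land ((\exists h\, \neg S(h,h)) \lor (\forall e\, \neg S(e,e)))
Finally move all quantifiers to the prefix:
  \exists f\, \exists h\, \forall e\, (\neg S(f,f) \land (\neg S(h,h) \lor \neg S(e,e)))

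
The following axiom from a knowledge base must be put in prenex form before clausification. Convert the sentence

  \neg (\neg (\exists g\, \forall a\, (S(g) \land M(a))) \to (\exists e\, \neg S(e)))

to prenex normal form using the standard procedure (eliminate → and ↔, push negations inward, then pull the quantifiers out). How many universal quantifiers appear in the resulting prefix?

2

Eliminate → and ↔ using ¬ and ∨.
  \neg (\neg \neg (\exists g\, \forall a\, (S(g) \land M(a))) \lor (\exists e\, \neg S(e)))
Move each ¬ inward, flipping quantifiers it crosses:
  (\forall g\, \exists a\, (\neg S(g) \lor \neg M(a))) \land (\forall e\, S(e))
All bound variables are already distinct, so no renaming is needed.
Pull the quantifiers to the front (each side's bound variable is not free in the other side):
  \forall g\, \exists a\, \forall e\, ((\neg S(g) \lor \neg M(a)) \land S(e))
The prefix is \forall g \exists a \forall e: 2 universal, 1 existential.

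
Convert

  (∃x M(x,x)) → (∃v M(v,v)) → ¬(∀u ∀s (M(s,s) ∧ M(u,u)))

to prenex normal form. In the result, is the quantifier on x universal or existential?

First replace A → B with ¬A ∨ B.
  ¬(∃x M(x,x)) ∨ ¬(∃v M(v,v)) ∨ ¬(∀u ∀s (M(s,s) ∧ M(u,u)))
Move each ¬ inward, flipping quantifiers it crosses:
  (∀x ¬M(x,x)) ∨ (∀v ¬M(v,v)) ∨ (∃u ∃s (¬M(s,s) ∨ ¬M(u,u)))
All bound variables are already distinct, so no renaming is needed.
Pull the quantifiers to the front (each side's bound variable is not free in the other side):
  ∀x ∀v ∃u ∃s (¬M(x,x) ∨ ¬M(v,v) ∨ ¬M(s,s) ∨ ¬M(u,u))
The quantifier ∃x sits under an odd number of negations (counting the antecedent side of each →), so it flips to ∀x.

universal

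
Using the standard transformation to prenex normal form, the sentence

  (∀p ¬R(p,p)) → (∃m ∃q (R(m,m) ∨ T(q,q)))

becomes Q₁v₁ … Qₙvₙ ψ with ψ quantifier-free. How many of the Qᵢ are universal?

First replace A → B with ¬A ∨ B.
  ¬(∀p ¬R(p,p)) ∨ (∃m ∃q (R(m,m) ∨ T(q,q)))
Drive negations inward (¬∀x A ≡ ∃x ¬A, ¬∃x A ≡ ∀x ¬A, De Morgan for ∧/∨):
  (∃p R(p,p)) ∨ (∃m ∃q (R(m,m) ∨ T(q,q)))
All bound variables are already distinct, so no renaming is needed.
Extract every quantifier outward, since the variables are now distinct and don't occur free across branches:
  ∃p ∃m ∃q (R(p,p) ∨ R(m,m) ∨ T(q,q))
The prefix is ∃p ∃m ∃q: 0 universal, 3 existential.

0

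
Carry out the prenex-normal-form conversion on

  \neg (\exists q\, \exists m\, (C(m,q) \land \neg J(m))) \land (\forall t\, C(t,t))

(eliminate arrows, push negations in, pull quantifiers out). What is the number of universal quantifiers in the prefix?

Move each ¬ inward, flipping quantifiers it crosses:
  (\forall q\, \forall m\, (\neg C(m,q) \lor J(m))) \land (\forall t\, C(t,t))
All bound variables are already distinct, so no renaming is needed.
Finally move all quantifiers to the prefix:
  \forall q\, \forall m\, \forall t\, ((\neg C(m,q) \lor J(m)) \land C(t,t))
The prefix is \forall q \forall m \forall t: 3 universal, 0 existential.

3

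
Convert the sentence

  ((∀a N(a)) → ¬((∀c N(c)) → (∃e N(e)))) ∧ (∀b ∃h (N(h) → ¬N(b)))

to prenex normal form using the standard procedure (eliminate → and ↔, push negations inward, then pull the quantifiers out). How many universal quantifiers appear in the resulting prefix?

3

Rewrite implications/biconditionals: A → B as ¬A ∨ B.
  (¬(∀a N(a)) ∨ ¬(¬(∀c N(c)) ∨ (∃e N(e)))) ∧ (∀b ∃h (¬N(h) ∨ ¬N(b)))
Push ¬ through the quantifiers and connectives to reach negation normal form:
  ((∃a ¬N(a)) ∨ (∀c N(c)) ∧ (∀e ¬N(e))) ∧ (∀b ∃h (¬N(h) ∨ ¬N(b)))
All bound variables are already distinct, so no renaming is needed.
Finally move all quantifiers to the prefix:
  ∃a ∀c ∀e ∀b ∃h ((¬N(a) ∨ N(c) ∧ ¬N(e)) ∧ (¬N(h) ∨ ¬N(b)))
The prefix is ∃a ∀c ∀e ∀b ∃h: 3 universal, 2 existential.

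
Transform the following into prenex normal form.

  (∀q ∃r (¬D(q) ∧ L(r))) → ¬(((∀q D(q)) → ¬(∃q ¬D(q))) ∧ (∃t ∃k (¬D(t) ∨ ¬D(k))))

∃q ∀r ∀z ∃y ∀t ∀k (D(q) ∨ ¬L(r) ∨ D(z) ∧ ¬D(y) ∨ D(t) ∧ D(k))

Eliminate → and ↔ using ¬ and ∨.
  ¬(∀q ∃r (¬D(q) ∧ L(r))) ∨ ¬((¬(∀q D(q)) ∨ ¬(∃q ¬D(q))) ∧ (∃t ∃k (¬D(t) ∨ ¬D(k))))
Drive negations inward (¬∀x A ≡ ∃x ¬A, ¬∃x A ≡ ∀x ¬A, De Morgan for ∧/∨):
  (∃q ∀r (D(q) ∨ ¬L(r))) ∨ (∀q D(q)) ∧ (∃q ¬D(q)) ∨ (∀t ∀k (D(t) ∧ D(k)))
Rename bound variables to avoid capture: q↦z, q↦y.
  (∃q ∀r (D(q) ∨ ¬L(r))) ∨ (∀z D(z)) ∧ (∃y ¬D(y)) ∨ (∀t ∀k (D(t) ∧ D(k)))
Finally move all quantifiers to the prefix:
  ∃q ∀r ∀z ∃y ∀t ∀k (D(q) ∨ ¬L(r) ∨ D(z) ∧ ¬D(y) ∨ D(t) ∧ D(k))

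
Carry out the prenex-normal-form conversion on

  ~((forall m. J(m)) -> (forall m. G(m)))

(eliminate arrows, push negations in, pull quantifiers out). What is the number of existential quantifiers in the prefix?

1

First replace A → B with ¬A ∨ B.
  ~(~(forall m. J(m)) | (forall m. G(m)))
Move each ¬ inward, flipping quantifiers it crosses:
  (forall m. J(m)) & (exists m. ~G(m))
Standardize variables apart so no two quantifiers bind the same name: m↦y.
  (forall m. J(m)) & (exists y. ~G(y))
Finally move all quantifiers to the prefix:
  forall m. exists y. (J(m) & ~G(y))
The prefix is forall m exists y: 1 universal, 1 existential.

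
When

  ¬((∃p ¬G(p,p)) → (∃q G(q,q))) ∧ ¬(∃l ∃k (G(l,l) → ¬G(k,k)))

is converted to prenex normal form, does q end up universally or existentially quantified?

universal

Eliminate → and ↔ using ¬ and ∨.
  ¬(¬(∃p ¬G(p,p)) ∨ (∃q G(q,q))) ∧ ¬(∃l ∃k (¬G(l,l) ∨ ¬G(k,k)))
Move each ¬ inward, flipping quantifiers it crosses:
  (∃p ¬G(p,p)) ∧ (∀q ¬G(q,q)) ∧ (∀l ∀k (G(l,l) ∧ G(k,k)))
All bound variables are already distinct, so no renaming is needed.
Extract every quantifier outward, since the variables are now distinct and don't occur free across branches:
  ∃p ∀q ∀l ∀k (¬G(p,p) ∧ ¬G(q,q) ∧ G(l,l) ∧ G(k,k))
The quantifier ∃q sits under an odd number of negations (counting the antecedent side of each →), so it flips to ∀q.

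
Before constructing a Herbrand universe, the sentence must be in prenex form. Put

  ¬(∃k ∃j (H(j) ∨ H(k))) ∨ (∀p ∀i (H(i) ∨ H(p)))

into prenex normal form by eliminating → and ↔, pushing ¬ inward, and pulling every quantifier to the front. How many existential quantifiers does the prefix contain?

Move each ¬ inward, flipping quantifiers it crosses:
  (∀k ∀j (¬H(j) ∧ ¬H(k))) ∨ (∀p ∀i (H(i) ∨ H(p)))
All bound variables are already distinct, so no renaming is needed.
Finally move all quantifiers to the prefix:
  ∀k ∀j ∀p ∀i (¬H(j) ∧ ¬H(k) ∨ H(i) ∨ H(p))
The prefix is ∀k ∀j ∀p ∀i: 4 universal, 0 existential.

0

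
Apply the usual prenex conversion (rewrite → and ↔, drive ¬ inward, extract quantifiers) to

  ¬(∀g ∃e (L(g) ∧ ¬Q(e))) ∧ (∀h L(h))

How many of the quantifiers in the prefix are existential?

1

Drive negations inward (¬∀x A ≡ ∃x ¬A, ¬∃x A ≡ ∀x ¬A, De Morgan for ∧/∨):
  (∃g ∀e (¬L(g) ∨ Q(e))) ∧ (∀h L(h))
All bound variables are already distinct, so no renaming is needed.
Pull the quantifiers to the front (each side's bound variable is not free in the other side):
  ∃g ∀e ∀h ((¬L(g) ∨ Q(e)) ∧ L(h))
The prefix is ∃g ∀e ∀h: 2 universal, 1 existential.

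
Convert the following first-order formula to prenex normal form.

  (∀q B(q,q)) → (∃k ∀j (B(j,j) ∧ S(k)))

∃q ∃k ∀j (¬B(q,q) ∨ B(j,j) ∧ S(k))

Eliminate → and ↔ using ¬ and ∨.
  ¬(∀q B(q,q)) ∨ (∃k ∀j (B(j,j) ∧ S(k)))
Drive negations inward (¬∀x A ≡ ∃x ¬A, ¬∃x A ≡ ∀x ¬A, De Morgan for ∧/∨):
  (∃q ¬B(q,q)) ∨ (∃k ∀j (B(j,j) ∧ S(k)))
All bound variables are already distinct, so no renaming is needed.
Pull the quantifiers to the front (each side's bound variable is not free in the other side):
  ∃q ∃k ∀j (¬B(q,q) ∨ B(j,j) ∧ S(k))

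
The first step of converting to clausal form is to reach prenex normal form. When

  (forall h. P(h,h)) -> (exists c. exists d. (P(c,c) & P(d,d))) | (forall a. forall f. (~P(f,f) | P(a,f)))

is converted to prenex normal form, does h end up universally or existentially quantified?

Rewrite implications/biconditionals: A → B as ¬A ∨ B.
  ~(forall h. P(h,h)) | (exists c. exists d. (P(c,c) & P(d,d))) | (forall a. forall f. (~P(f,f) | P(a,f)))
Move each ¬ inward, flipping quantifiers it crosses:
  (exists h. ~P(h,h)) | (exists c. exists d. (P(c,c) & P(d,d))) | (forall a. forall f. (~P(f,f) | P(a,f)))
Extract every quantifier outward, since the variables are now distinct and don't occur free across branches:
  exists h. exists c. exists d. forall a. forall f. (~P(h,h) | P(c,c) & P(d,d) | ~P(f,f) | P(a,f))
The quantifier forall h sits under an odd number of negations (counting the antecedent side of each →), so it flips to exists h.

existential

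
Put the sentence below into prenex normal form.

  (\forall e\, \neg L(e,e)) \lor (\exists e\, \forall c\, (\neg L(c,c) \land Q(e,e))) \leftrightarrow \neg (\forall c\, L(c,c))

First replace A → B with ¬A ∨ B; A ↔ B as (¬A ∨ B) ∧ (¬B ∨ A).
  (\neg ((\forall e\, \neg L(e,e)) \lor (\exists e\, \forall c\, (\neg L(c,c) \land Q(e,e)))) \lor \neg (\forall c\, L(c,c))) \land (\neg \neg (\forall c\, L(c,c)) \lor (\forall e\, \neg L(e,e)) \lor (\exists e\, \forall c\, (\neg L(c,c) \land Q(e,e))))
Move each ¬ inward, flipping quantifiers it crosses:
  ((\exists e\, L(e,e)) \land (\forall e\, \exists c\, (L(c,c) \lor \neg Q(e,e))) \lor (\exists c\, \neg L(c,c))) \land ((\forall c\, L(c,c)) \lor (\forall e\, \neg L(e,e)) \lor (\exists e\, \forall c\, (\neg L(c,c) \land Q(e,e))))
Give each quantifier a distinct variable: e↦t, c↦q, c↦w, e↦x1, e↦u, c↦u1.
  ((\exists e\, L(e,e)) \land (\forall t\, \exists c\, (L(c,c) \lor \neg Q(t,t))) \lor (\exists q\, \neg L(q,q))) \land ((\forall w\, L(w,w)) \lor (\forall x1\, \neg L(x1,x1)) \lor (\exists u\, \forall u1\, (\neg L(u1,u1) \land Q(u,u))))
Finally move all quantifiers to the prefix:
  \exists e\, \forall t\, \exists c\, \exists q\, \forall w\, \forall x1\, \exists u\, \forall u1\, ((L(e,e) \land (L(c,c) \lor \neg Q(t,t)) \lor \neg L(q,q)) \land (L(w,w) \lor \neg L(x1,x1) \lor \neg L(u1,u1) \land Q(u,u)))

\exists e\, \forall t\, \exists c\, \exists q\, \forall w\, \forall x1\, \exists u\, \forall u1\, ((L(e,e) \land (L(c,c) \lor \neg Q(t,t)) \lor \neg L(q,q)) \land (L(w,w) \lor \neg L(x1,x1) \lor \neg L(u1,u1) \land Q(u,u)))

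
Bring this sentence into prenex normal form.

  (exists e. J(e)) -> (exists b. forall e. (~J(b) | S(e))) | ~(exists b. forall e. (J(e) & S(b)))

forall e. exists b. forall w1. forall t. exists v1. (~J(e) | ~J(b) | S(w1) | ~J(v1) | ~S(t))

Rewrite implications/biconditionals: A → B as ¬A ∨ B.
  ~(exists e. J(e)) | (exists b. forall e. (~J(b) | S(e))) | ~(exists b. forall e. (J(e) & S(b)))
Move each ¬ inward, flipping quantifiers it crosses:
  (forall e. ~J(e)) | (exists b. forall e. (~J(b) | S(e))) | (forall b. exists e. (~J(e) | ~S(b)))
Standardize variables apart so no two quantifiers bind the same name: e↦w1, b↦t, e↦v1.
  (forall e. ~J(e)) | (exists b. forall w1. (~J(b) | S(w1))) | (forall t. exists v1. (~J(v1) | ~S(t)))
Pull the quantifiers to the front (each side's bound variable is not free in the other side):
  forall e. exists b. forall w1. forall t. exists v1. (~J(e) | ~J(b) | S(w1) | ~J(v1) | ~S(t))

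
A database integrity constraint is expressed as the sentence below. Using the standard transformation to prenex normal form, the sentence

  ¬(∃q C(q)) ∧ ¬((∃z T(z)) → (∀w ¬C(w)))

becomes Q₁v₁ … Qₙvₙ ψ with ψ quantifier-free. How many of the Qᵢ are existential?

First replace A → B with ¬A ∨ B.
  ¬(∃q C(q)) ∧ ¬(¬(∃z T(z)) ∨ (∀w ¬C(w)))
Move each ¬ inward, flipping quantifiers it crosses:
  (∀q ¬C(q)) ∧ (∃z T(z)) ∧ (∃w C(w))
Extract every quantifier outward, since the variables are now distinct and don't occur free across branches:
  ∀q ∃z ∃w (¬C(q) ∧ T(z) ∧ C(w))
The prefix is ∀q ∃z ∃w: 1 universal, 2 existential.

2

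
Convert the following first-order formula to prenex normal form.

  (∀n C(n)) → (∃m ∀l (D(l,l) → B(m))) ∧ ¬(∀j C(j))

∃n ∃m ∀l ∃j (¬C(n) ∨ (¬D(l,l) ∨ B(m)) ∧ ¬C(j))

Eliminate → and ↔ using ¬ and ∨.
  ¬(∀n C(n)) ∨ (∃m ∀l (¬D(l,l) ∨ B(m))) ∧ ¬(∀j C(j))
Move each ¬ inward, flipping quantifiers it crosses:
  (∃n ¬C(n)) ∨ (∃m ∀l (¬D(l,l) ∨ B(m))) ∧ (∃j ¬C(j))
Extract every quantifier outward, since the variables are now distinct and don't occur free across branches:
  ∃n ∃m ∀l ∃j (¬C(n) ∨ (¬D(l,l) ∨ B(m)) ∧ ¬C(j))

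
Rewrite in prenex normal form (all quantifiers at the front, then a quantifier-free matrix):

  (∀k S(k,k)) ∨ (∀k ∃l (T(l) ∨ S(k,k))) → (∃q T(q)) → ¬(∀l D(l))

∃k ∃p ∀l ∀q ∃v1 (¬S(k,k) ∧ ¬T(l) ∧ ¬S(p,p) ∨ ¬T(q) ∨ ¬D(v1))

First replace A → B with ¬A ∨ B.
  ¬((∀k S(k,k)) ∨ (∀k ∃l (T(l) ∨ S(k,k)))) ∨ ¬(∃q T(q)) ∨ ¬(∀l D(l))
Drive negations inward (¬∀x A ≡ ∃x ¬A, ¬∃x A ≡ ∀x ¬A, De Morgan for ∧/∨):
  (∃k ¬S(k,k)) ∧ (∃k ∀l (¬T(l) ∧ ¬S(k,k))) ∨ (∀q ¬T(q)) ∨ (∃l ¬D(l))
Standardize variables apart so no two quantifiers bind the same name: k↦p, l↦v1.
  (∃k ¬S(k,k)) ∧ (∃p ∀l (¬T(l) ∧ ¬S(p,p))) ∨ (∀q ¬T(q)) ∨ (∃v1 ¬D(v1))
Finally move all quantifiers to the prefix:
  ∃k ∃p ∀l ∀q ∃v1 (¬S(k,k) ∧ ¬T(l) ∧ ¬S(p,p) ∨ ¬T(q) ∨ ¬D(v1))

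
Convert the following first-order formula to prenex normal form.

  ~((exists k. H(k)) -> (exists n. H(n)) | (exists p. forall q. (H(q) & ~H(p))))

exists k. forall n. forall p. exists q. (H(k) & ~H(n) & (~H(q) | H(p)))

Rewrite implications/biconditionals: A → B as ¬A ∨ B.
  ~(~(exists k. H(k)) | (exists n. H(n)) | (exists p. forall q. (H(q) & ~H(p))))
Drive negations inward (¬∀x A ≡ ∃x ¬A, ¬∃x A ≡ ∀x ¬A, De Morgan for ∧/∨):
  (exists k. H(k)) & (forall n. ~H(n)) & (forall p. exists q. (~H(q) | H(p)))
All bound variables are already distinct, so no renaming is needed.
Finally move all quantifiers to the prefix:
  exists k. forall n. forall p. exists q. (H(k) & ~H(n) & (~H(q) | H(p)))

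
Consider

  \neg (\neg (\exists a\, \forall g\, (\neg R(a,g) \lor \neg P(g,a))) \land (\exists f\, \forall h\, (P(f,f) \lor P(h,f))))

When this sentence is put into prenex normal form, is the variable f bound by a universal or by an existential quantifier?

Move each ¬ inward, flipping quantifiers it crosses:
  (\exists a\, \forall g\, (\neg R(a,g) \lor \neg P(g,a))) \lor (\forall f\, \exists h\, (\neg P(f,f) \land \neg P(h,f)))
All bound variables are already distinct, so no renaming is needed.
Pull the quantifiers to the front (each side's bound variable is not free in the other side):
  \exists a\, \forall g\, \forall f\, \exists h\, (\neg R(a,g) \lor \neg P(g,a) \lor \neg P(f,f) \land \neg P(h,f))
The quantifier \exists f sits under an odd number of negations, so it flips to \forall f.

universal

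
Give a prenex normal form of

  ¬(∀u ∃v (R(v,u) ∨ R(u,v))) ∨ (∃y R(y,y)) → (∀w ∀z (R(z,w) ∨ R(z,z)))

Eliminate → and ↔ using ¬ and ∨.
  ¬(¬(∀u ∃v (R(v,u) ∨ R(u,v))) ∨ (∃y R(y,y))) ∨ (∀w ∀z (R(z,w) ∨ R(z,z)))
Drive negations inward (¬∀x A ≡ ∃x ¬A, ¬∃x A ≡ ∀x ¬A, De Morgan for ∧/∨):
  (∀u ∃v (R(v,u) ∨ R(u,v))) ∧ (∀y ¬R(y,y)) ∨ (∀w ∀z (R(z,w) ∨ R(z,z)))
All bound variables are already distinct, so no renaming is needed.
Pull the quantifiers to the front (each side's bound variable is not free in the other side):
  ∀u ∃v ∀y ∀w ∀z ((R(v,u) ∨ R(u,v)) ∧ ¬R(y,y) ∨ R(z,w) ∨ R(z,z))

∀u ∃v ∀y ∀w ∀z ((R(v,u) ∨ R(u,v)) ∧ ¬R(y,y) ∨ R(z,w) ∨ R(z,z))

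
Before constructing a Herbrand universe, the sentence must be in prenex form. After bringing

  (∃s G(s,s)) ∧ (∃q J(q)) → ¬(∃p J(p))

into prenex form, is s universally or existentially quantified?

universal

First replace A → B with ¬A ∨ B.
  ¬((∃s G(s,s)) ∧ (∃q J(q))) ∨ ¬(∃p J(p))
Drive negations inward (¬∀x A ≡ ∃x ¬A, ¬∃x A ≡ ∀x ¬A, De Morgan for ∧/∨):
  (∀s ¬G(s,s)) ∨ (∀q ¬J(q)) ∨ (∀p ¬J(p))
Pull the quantifiers to the front (each side's bound variable is not free in the other side):
  ∀s ∀q ∀p (¬G(s,s) ∨ ¬J(q) ∨ ¬J(p))
The quantifier ∃s sits under an odd number of negations (counting the antecedent side of each →), so it flips to ∀s.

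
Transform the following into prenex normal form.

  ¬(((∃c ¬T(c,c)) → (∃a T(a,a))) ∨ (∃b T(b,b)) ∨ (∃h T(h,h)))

∃c ∀a ∀b ∀h (¬T(c,c) ∧ ¬T(a,a) ∧ ¬T(b,b) ∧ ¬T(h,h))

Eliminate → and ↔ using ¬ and ∨.
  ¬(¬(∃c ¬T(c,c)) ∨ (∃a T(a,a)) ∨ (∃b T(b,b)) ∨ (∃h T(h,h)))
Move each ¬ inward, flipping quantifiers it crosses:
  (∃c ¬T(c,c)) ∧ (∀a ¬T(a,a)) ∧ (∀b ¬T(b,b)) ∧ (∀h ¬T(h,h))
All bound variables are already distinct, so no renaming is needed.
Pull the quantifiers to the front (each side's bound variable is not free in the other side):
  ∃c ∀a ∀b ∀h (¬T(c,c) ∧ ¬T(a,a) ∧ ¬T(b,b) ∧ ¬T(h,h))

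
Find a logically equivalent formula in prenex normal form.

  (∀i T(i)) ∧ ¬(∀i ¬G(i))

∀i ∃u1 (T(i) ∧ G(u1))

Drive negations inward (¬∀x A ≡ ∃x ¬A, ¬∃x A ≡ ∀x ¬A, De Morgan for ∧/∨):
  (∀i T(i)) ∧ (∃i G(i))
Standardize variables apart so no two quantifiers bind the same name: i↦u1.
  (∀i T(i)) ∧ (∃u1 G(u1))
Pull the quantifiers to the front (each side's bound variable is not free in the other side):
  ∀i ∃u1 (T(i) ∧ G(u1))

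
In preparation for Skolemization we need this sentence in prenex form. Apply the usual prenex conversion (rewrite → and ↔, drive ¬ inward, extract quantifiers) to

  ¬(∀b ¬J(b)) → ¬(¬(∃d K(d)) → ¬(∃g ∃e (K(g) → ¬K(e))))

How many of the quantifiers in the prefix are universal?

2

Eliminate → and ↔ using ¬ and ∨.
  ¬¬(∀b ¬J(b)) ∨ ¬(¬¬(∃d K(d)) ∨ ¬(∃g ∃e (¬K(g) ∨ ¬K(e))))
Drive negations inward (¬∀x A ≡ ∃x ¬A, ¬∃x A ≡ ∀x ¬A, De Morgan for ∧/∨):
  (∀b ¬J(b)) ∨ (∀d ¬K(d)) ∧ (∃g ∃e (¬K(g) ∨ ¬K(e)))
All bound variables are already distinct, so no renaming is needed.
Extract every quantifier outward, since the variables are now distinct and don't occur free across branches:
  ∀b ∀d ∃g ∃e (¬J(b) ∨ ¬K(d) ∧ (¬K(g) ∨ ¬K(e)))
The prefix is ∀b ∀d ∃g ∃e: 2 universal, 2 existential.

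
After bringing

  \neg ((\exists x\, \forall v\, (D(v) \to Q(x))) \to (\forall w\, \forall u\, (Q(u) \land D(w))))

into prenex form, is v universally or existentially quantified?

universal

Eliminate → and ↔ using ¬ and ∨.
  \neg (\neg (\exists x\, \forall v\, (\neg D(v) \lor Q(x))) \lor (\forall w\, \forall u\, (Q(u) \land D(w))))
Move each ¬ inward, flipping quantifiers it crosses:
  (\exists x\, \forall v\, (\neg D(v) \lor Q(x))) \land (\exists w\, \exists u\, (\neg Q(u) \lor \neg D(w)))
Pull the quantifiers to the front (each side's bound variable is not free in the other side):
  \exists x\, \forall v\, \exists w\, \exists u\, ((\neg D(v) \lor Q(x)) \land (\neg Q(u) \lor \neg D(w)))
The quantifier \forall v sits under an even number of negations (counting the antecedent side of each →), so it remains universal.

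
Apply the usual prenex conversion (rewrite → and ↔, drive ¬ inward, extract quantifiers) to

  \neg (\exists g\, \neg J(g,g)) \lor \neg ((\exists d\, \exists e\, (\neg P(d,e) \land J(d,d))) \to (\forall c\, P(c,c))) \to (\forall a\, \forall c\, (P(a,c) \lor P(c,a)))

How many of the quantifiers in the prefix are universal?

5

Eliminate → and ↔ using ¬ and ∨.
  \neg (\neg (\exists g\, \neg J(g,g)) \lor \neg (\neg (\exists d\, \exists e\, (\neg P(d,e) \land J(d,d))) \lor (\forall c\, P(c,c)))) \lor (\forall a\, \forall c\, (P(a,c) \lor P(c,a)))
Drive negations inward (¬∀x A ≡ ∃x ¬A, ¬∃x A ≡ ∀x ¬A, De Morgan for ∧/∨):
  (\exists g\, \neg J(g,g)) \land ((\forall d\, \forall e\, (P(d,e) \lor \neg J(d,d))) \lor (\forall c\, P(c,c))) \lor (\forall a\, \forall c\, (P(a,c) \lor P(c,a)))
Give each quantifier a distinct variable: c↦t.
  (\exists g\, \neg J(g,g)) \land ((\forall d\, \forall e\, (P(d,e) \lor \neg J(d,d))) \lor (\forall c\, P(c,c))) \lor (\forall a\, \forall t\, (P(a,t) \lor P(t,a)))
Pull the quantifiers to the front (each side's bound variable is not free in the other side):
  \exists g\, \forall d\, \forall e\, \forall c\, \forall a\, \forall t\, (\neg J(g,g) \land (P(d,e) \lor \neg J(d,d) \lor P(c,c)) \lor P(a,t) \lor P(t,a))
The prefix is \exists g \forall d \forall e \forall c \forall a \forall t: 5 universal, 1 existential.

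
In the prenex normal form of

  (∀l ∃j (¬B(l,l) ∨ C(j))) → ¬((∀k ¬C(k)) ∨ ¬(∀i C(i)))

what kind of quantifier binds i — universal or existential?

universal

Eliminate → and ↔ using ¬ and ∨.
  ¬(∀l ∃j (¬B(l,l) ∨ C(j))) ∨ ¬((∀k ¬C(k)) ∨ ¬(∀i C(i)))
Move each ¬ inward, flipping quantifiers it crosses:
  (∃l ∀j (B(l,l) ∧ ¬C(j))) ∨ (∃k C(k)) ∧ (∀i C(i))
Finally move all quantifiers to the prefix:
  ∃l ∀j ∃k ∀i (B(l,l) ∧ ¬C(j) ∨ C(k) ∧ C(i))
The quantifier ∀i sits under an even number of negations (counting the antecedent side of each →), so it remains universal.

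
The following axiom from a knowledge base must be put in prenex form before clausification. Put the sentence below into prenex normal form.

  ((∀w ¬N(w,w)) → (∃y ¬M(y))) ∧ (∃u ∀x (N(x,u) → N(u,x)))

Rewrite implications/biconditionals: A → B as ¬A ∨ B.
  (¬(∀w ¬N(w,w)) ∨ (∃y ¬M(y))) ∧ (∃u ∀x (¬N(x,u) ∨ N(u,x)))
Drive negations inward (¬∀x A ≡ ∃x ¬A, ¬∃x A ≡ ∀x ¬A, De Morgan for ∧/∨):
  ((∃w N(w,w)) ∨ (∃y ¬M(y))) ∧ (∃u ∀x (¬N(x,u) ∨ N(u,x)))
All bound variables are already distinct, so no renaming is needed.
Pull the quantifiers to the front (each side's bound variable is not free in the other side):
  ∃w ∃y ∃u ∀x ((N(w,w) ∨ ¬M(y)) ∧ (¬N(x,u) ∨ N(u,x)))

∃w ∃y ∃u ∀x ((N(w,w) ∨ ¬M(y)) ∧ (¬N(x,u) ∨ N(u,x)))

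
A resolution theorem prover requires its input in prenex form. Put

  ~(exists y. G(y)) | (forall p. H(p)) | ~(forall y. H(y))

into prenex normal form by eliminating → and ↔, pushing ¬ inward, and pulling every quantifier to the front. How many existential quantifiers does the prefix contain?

Drive negations inward (¬∀x A ≡ ∃x ¬A, ¬∃x A ≡ ∀x ¬A, De Morgan for ∧/∨):
  (forall y. ~G(y)) | (forall p. H(p)) | (exists y. ~H(y))
Give each quantifier a distinct variable: y↦u.
  (forall y. ~G(y)) | (forall p. H(p)) | (exists u. ~H(u))
Pull the quantifiers to the front (each side's bound variable is not free in the other side):
  forall y. forall p. exists u. (~G(y) | H(p) | ~H(u))
The prefix is forall y forall p exists u: 2 universal, 1 existential.

1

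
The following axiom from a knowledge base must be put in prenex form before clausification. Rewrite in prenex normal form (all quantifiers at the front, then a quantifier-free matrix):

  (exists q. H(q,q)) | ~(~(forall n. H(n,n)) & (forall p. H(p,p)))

exists q. forall n. exists p. (H(q,q) | H(n,n) | ~H(p,p))

Drive negations inward (¬∀x A ≡ ∃x ¬A, ¬∃x A ≡ ∀x ¬A, De Morgan for ∧/∨):
  (exists q. H(q,q)) | (forall n. H(n,n)) | (exists p. ~H(p,p))
Extract every quantifier outward, since the variables are now distinct and don't occur free across branches:
  exists q. forall n. exists p. (H(q,q) | H(n,n) | ~H(p,p))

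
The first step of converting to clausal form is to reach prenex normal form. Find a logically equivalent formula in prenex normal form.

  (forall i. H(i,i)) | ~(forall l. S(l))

forall i. exists l. (H(i,i) | ~S(l))

Move each ¬ inward, flipping quantifiers it crosses:
  (forall i. H(i,i)) | (exists l. ~S(l))
All bound variables are already distinct, so no renaming is needed.
Finally move all quantifiers to the prefix:
  forall i. exists l. (H(i,i) | ~S(l))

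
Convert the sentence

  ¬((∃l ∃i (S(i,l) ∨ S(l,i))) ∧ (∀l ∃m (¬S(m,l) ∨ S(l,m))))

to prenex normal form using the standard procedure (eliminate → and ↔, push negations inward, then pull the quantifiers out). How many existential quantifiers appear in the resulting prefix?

Drive negations inward (¬∀x A ≡ ∃x ¬A, ¬∃x A ≡ ∀x ¬A, De Morgan for ∧/∨):
  (∀l ∀i (¬S(i,l) ∧ ¬S(l,i))) ∨ (∃l ∀m (S(m,l) ∧ ¬S(l,m)))
Give each quantifier a distinct variable: l↦s.
  (∀l ∀i (¬S(i,l) ∧ ¬S(l,i))) ∨ (∃s ∀m (S(m,s) ∧ ¬S(s,m)))
Finally move all quantifiers to the prefix:
  ∀l ∀i ∃s ∀m (¬S(i,l) ∧ ¬S(l,i) ∨ S(m,s) ∧ ¬S(s,m))
The prefix is ∀l ∀i ∃s ∀m: 3 universal, 1 existential.

1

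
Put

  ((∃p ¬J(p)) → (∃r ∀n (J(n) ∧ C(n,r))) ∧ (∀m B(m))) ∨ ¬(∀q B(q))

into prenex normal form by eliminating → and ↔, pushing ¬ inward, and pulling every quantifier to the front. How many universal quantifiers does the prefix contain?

First replace A → B with ¬A ∨ B.
  ¬(∃p ¬J(p)) ∨ (∃r ∀n (J(n) ∧ C(n,r))) ∧ (∀m B(m)) ∨ ¬(∀q B(q))
Drive negations inward (¬∀x A ≡ ∃x ¬A, ¬∃x A ≡ ∀x ¬A, De Morgan for ∧/∨):
  (∀p J(p)) ∨ (∃r ∀n (J(n) ∧ C(n,r))) ∧ (∀m B(m)) ∨ (∃q ¬B(q))
All bound variables are already distinct, so no renaming is needed.
Extract every quantifier outward, since the variables are now distinct and don't occur free across branches:
  ∀p ∃r ∀n ∀m ∃q (J(p) ∨ J(n) ∧ C(n,r) ∧ B(m) ∨ ¬B(q))
The prefix is ∀p ∃r ∀n ∀m ∃q: 3 universal, 2 existential.

3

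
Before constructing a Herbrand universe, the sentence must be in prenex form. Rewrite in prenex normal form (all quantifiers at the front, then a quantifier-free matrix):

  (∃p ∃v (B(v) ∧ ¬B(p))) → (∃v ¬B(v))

∀p ∀v ∃u1 (¬B(v) ∨ B(p) ∨ ¬B(u1))

Eliminate → and ↔ using ¬ and ∨.
  ¬(∃p ∃v (B(v) ∧ ¬B(p))) ∨ (∃v ¬B(v))
Drive negations inward (¬∀x A ≡ ∃x ¬A, ¬∃x A ≡ ∀x ¬A, De Morgan for ∧/∨):
  (∀p ∀v (¬B(v) ∨ B(p))) ∨ (∃v ¬B(v))
Give each quantifier a distinct variable: v↦u1.
  (∀p ∀v (¬B(v) ∨ B(p))) ∨ (∃u1 ¬B(u1))
Finally move all quantifiers to the prefix:
  ∀p ∀v ∃u1 (¬B(v) ∨ B(p) ∨ ¬B(u1))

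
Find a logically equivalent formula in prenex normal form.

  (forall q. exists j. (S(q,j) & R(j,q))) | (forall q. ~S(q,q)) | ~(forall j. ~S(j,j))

Push ¬ through the quantifiers and connectives to reach negation normal form:
  (forall q. exists j. (S(q,j) & R(j,q))) | (forall q. ~S(q,q)) | (exists j. S(j,j))
Rename bound variables to avoid capture: q↦c, j↦s.
  (forall q. exists j. (S(q,j) & R(j,q))) | (forall c. ~S(c,c)) | (exists s. S(s,s))
Pull the quantifiers to the front (each side's bound variable is not free in the other side):
  forall q. exists j. forall c. exists s. (S(q,j) & R(j,q) | ~S(c,c) | S(s,s))

forall q. exists j. forall c. exists s. (S(q,j) & R(j,q) | ~S(c,c) | S(s,s))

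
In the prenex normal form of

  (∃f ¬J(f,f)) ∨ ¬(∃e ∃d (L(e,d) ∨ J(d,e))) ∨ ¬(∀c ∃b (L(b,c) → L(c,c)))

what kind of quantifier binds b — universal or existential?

universal

Eliminate → and ↔ using ¬ and ∨.
  (∃f ¬J(f,f)) ∨ ¬(∃e ∃d (L(e,d) ∨ J(d,e))) ∨ ¬(∀c ∃b (¬L(b,c) ∨ L(c,c)))
Drive negations inward (¬∀x A ≡ ∃x ¬A, ¬∃x A ≡ ∀x ¬A, De Morgan for ∧/∨):
  (∃f ¬J(f,f)) ∨ (∀e ∀d (¬L(e,d) ∧ ¬J(d,e))) ∨ (∃c ∀b (L(b,c) ∧ ¬L(c,c)))
All bound variables are already distinct, so no renaming is needed.
Finally move all quantifiers to the prefix:
  ∃f ∀e ∀d ∃c ∀b (¬J(f,f) ∨ ¬L(e,d) ∧ ¬J(d,e) ∨ L(b,c) ∧ ¬L(c,c))
The quantifier ∃b sits under an odd number of negations (counting the antecedent side of each →), so it flips to ∀b.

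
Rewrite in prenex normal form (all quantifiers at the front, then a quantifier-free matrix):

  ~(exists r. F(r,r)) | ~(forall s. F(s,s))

Push ¬ through the quantifiers and connectives to reach negation normal form:
  (forall r. ~F(r,r)) | (exists s. ~F(s,s))
Extract every quantifier outward, since the variables are now distinct and don't occur free across branches:
  forall r. exists s. (~F(r,r) | ~F(s,s))

forall r. exists s. (~F(r,r) | ~F(s,s))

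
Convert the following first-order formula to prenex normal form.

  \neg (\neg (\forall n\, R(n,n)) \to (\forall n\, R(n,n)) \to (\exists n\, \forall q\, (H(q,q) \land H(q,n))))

\exists n\, \forall u1\, \forall t\, \exists q\, (\neg R(n,n) \land R(u1,u1) \land (\neg H(q,q) \lor \neg H(q,t)))

First replace A → B with ¬A ∨ B.
  \neg (\neg \neg (\forall n\, R(n,n)) \lor \neg (\forall n\, R(n,n)) \lor (\exists n\, \forall q\, (H(q,q) \land H(q,n))))
Move each ¬ inward, flipping quantifiers it crosses:
  (\exists n\, \neg R(n,n)) \land (\forall n\, R(n,n)) \land (\forall n\, \exists q\, (\neg H(q,q) \lor \neg H(q,n)))
Give each quantifier a distinct variable: n↦u1, n↦t.
  (\exists n\, \neg R(n,n)) \land (\forall u1\, R(u1,u1)) \land (\forall t\, \exists q\, (\neg H(q,q) \lor \neg H(q,t)))
Extract every quantifier outward, since the variables are now distinct and don't occur free across branches:
  \exists n\, \forall u1\, \forall t\, \exists q\, (\neg R(n,n) \land R(u1,u1) \land (\neg H(q,q) \lor \neg H(q,t)))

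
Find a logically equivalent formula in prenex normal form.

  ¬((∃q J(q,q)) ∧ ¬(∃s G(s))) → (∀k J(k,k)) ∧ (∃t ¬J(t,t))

∃q ∀s ∀k ∃t (J(q,q) ∧ ¬G(s) ∨ J(k,k) ∧ ¬J(t,t))

First replace A → B with ¬A ∨ B.
  ¬¬((∃q J(q,q)) ∧ ¬(∃s G(s))) ∨ (∀k J(k,k)) ∧ (∃t ¬J(t,t))
Drive negations inward (¬∀x A ≡ ∃x ¬A, ¬∃x A ≡ ∀x ¬A, De Morgan for ∧/∨):
  (∃q J(q,q)) ∧ (∀s ¬G(s)) ∨ (∀k J(k,k)) ∧ (∃t ¬J(t,t))
All bound variables are already distinct, so no renaming is needed.
Finally move all quantifiers to the prefix:
  ∃q ∀s ∀k ∃t (J(q,q) ∧ ¬G(s) ∨ J(k,k) ∧ ¬J(t,t))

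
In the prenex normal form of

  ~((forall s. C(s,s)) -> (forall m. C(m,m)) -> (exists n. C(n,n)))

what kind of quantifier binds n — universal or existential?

universal

First replace A → B with ¬A ∨ B.
  ~(~(forall s. C(s,s)) | ~(forall m. C(m,m)) | (exists n. C(n,n)))
Drive negations inward (¬∀x A ≡ ∃x ¬A, ¬∃x A ≡ ∀x ¬A, De Morgan for ∧/∨):
  (forall s. C(s,s)) & (forall m. C(m,m)) & (forall n. ~C(n,n))
Finally move all quantifiers to the prefix:
  forall s. forall m. forall n. (C(s,s) & C(m,m) & ~C(n,n))
The quantifier exists n sits under an odd number of negations (counting the antecedent side of each →), so it flips to forall n.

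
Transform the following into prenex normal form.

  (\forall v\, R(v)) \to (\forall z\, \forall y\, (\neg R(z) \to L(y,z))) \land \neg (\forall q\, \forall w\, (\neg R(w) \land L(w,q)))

Rewrite implications/biconditionals: A → B as ¬A ∨ B.
  \neg (\forall v\, R(v)) \lor (\forall z\, \forall y\, (\neg \neg R(z) \lor L(y,z))) \land \neg (\forall q\, \forall w\, (\neg R(w) \land L(w,q)))
Drive negations inward (¬∀x A ≡ ∃x ¬A, ¬∃x A ≡ ∀x ¬A, De Morgan for ∧/∨):
  (\exists v\, \neg R(v)) \lor (\forall z\, \forall y\, (R(z) \lor L(y,z))) \land (\exists q\, \exists w\, (R(w) \lor \neg L(w,q)))
All bound variables are already distinct, so no renaming is needed.
Pull the quantifiers to the front (each side's bound variable is not free in the other side):
  \exists v\, \forall z\, \forall y\, \exists q\, \exists w\, (\neg R(v) \lor (R(z) \lor L(y,z)) \land (R(w) \lor \neg L(w,q)))

\exists v\, \forall z\, \forall y\, \exists q\, \exists w\, (\neg R(v) \lor (R(z) \lor L(y,z)) \land (R(w) \lor \neg L(w,q)))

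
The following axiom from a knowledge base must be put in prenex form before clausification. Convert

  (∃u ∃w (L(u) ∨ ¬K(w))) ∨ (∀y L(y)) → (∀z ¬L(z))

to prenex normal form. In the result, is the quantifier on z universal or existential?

universal

Rewrite implications/biconditionals: A → B as ¬A ∨ B.
  ¬((∃u ∃w (L(u) ∨ ¬K(w))) ∨ (∀y L(y))) ∨ (∀z ¬L(z))
Move each ¬ inward, flipping quantifiers it crosses:
  (∀u ∀w (¬L(u) ∧ K(w))) ∧ (∃y ¬L(y)) ∨ (∀z ¬L(z))
All bound variables are already distinct, so no renaming is needed.
Pull the quantifiers to the front (each side's bound variable is not free in the other side):
  ∀u ∀w ∃y ∀z (¬L(u) ∧ K(w) ∧ ¬L(y) ∨ ¬L(z))
The quantifier ∀z sits under an even number of negations (counting the antecedent side of each →), so it remains universal.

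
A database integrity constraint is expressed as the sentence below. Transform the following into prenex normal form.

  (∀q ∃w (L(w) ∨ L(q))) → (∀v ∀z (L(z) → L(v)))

Eliminate → and ↔ using ¬ and ∨.
  ¬(∀q ∃w (L(w) ∨ L(q))) ∨ (∀v ∀z (¬L(z) ∨ L(v)))
Push ¬ through the quantifiers and connectives to reach negation normal form:
  (∃q ∀w (¬L(w) ∧ ¬L(q))) ∨ (∀v ∀z (¬L(z) ∨ L(v)))
All bound variables are already distinct, so no renaming is needed.
Finally move all quantifiers to the prefix:
  ∃q ∀w ∀v ∀z (¬L(w) ∧ ¬L(q) ∨ ¬L(z) ∨ L(v))

∃q ∀w ∀v ∀z (¬L(w) ∧ ¬L(q) ∨ ¬L(z) ∨ L(v))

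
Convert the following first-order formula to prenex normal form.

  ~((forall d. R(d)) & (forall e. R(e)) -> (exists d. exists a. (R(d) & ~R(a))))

First replace A → B with ¬A ∨ B.
  ~(~((forall d. R(d)) & (forall e. R(e))) | (exists d. exists a. (R(d) & ~R(a))))
Move each ¬ inward, flipping quantifiers it crosses:
  (forall d. R(d)) & (forall e. R(e)) & (forall d. forall a. (~R(d) | R(a)))
Rename bound variables to avoid capture: d↦u1.
  (forall d. R(d)) & (forall e. R(e)) & (forall u1. forall a. (~R(u1) | R(a)))
Finally move all quantifiers to the prefix:
  forall d. forall e. forall u1. forall a. (R(d) & R(e) & (~R(u1) | R(a)))

forall d. forall e. forall u1. forall a. (R(d) & R(e) & (~R(u1) | R(a)))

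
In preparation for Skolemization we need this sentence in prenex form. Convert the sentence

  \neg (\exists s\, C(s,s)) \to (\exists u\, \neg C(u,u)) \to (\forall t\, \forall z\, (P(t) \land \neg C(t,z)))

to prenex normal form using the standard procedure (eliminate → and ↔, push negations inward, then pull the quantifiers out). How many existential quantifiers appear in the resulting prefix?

Rewrite implications/biconditionals: A → B as ¬A ∨ B.
  \neg \neg (\exists s\, C(s,s)) \lor \neg (\exists u\, \neg C(u,u)) \lor (\forall t\, \forall z\, (P(t) \land \neg C(t,z)))
Move each ¬ inward, flipping quantifiers it crosses:
  (\exists s\, C(s,s)) \lor (\forall u\, C(u,u)) \lor (\forall t\, \forall z\, (P(t) \land \neg C(t,z)))
Pull the quantifiers to the front (each side's bound variable is not free in the other side):
  \exists s\, \forall u\, \forall t\, \forall z\, (C(s,s) \lor C(u,u) \lor P(t) \land \neg C(t,z))
The prefix is \exists s \forall u \forall t \forall z: 3 universal, 1 existential.

1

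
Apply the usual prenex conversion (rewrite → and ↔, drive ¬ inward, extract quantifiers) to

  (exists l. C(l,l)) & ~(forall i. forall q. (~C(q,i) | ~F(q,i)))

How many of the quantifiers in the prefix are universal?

Push ¬ through the quantifiers and connectives to reach negation normal form:
  (exists l. C(l,l)) & (exists i. exists q. (C(q,i) & F(q,i)))
Finally move all quantifiers to the prefix:
  exists l. exists i. exists q. (C(l,l) & C(q,i) & F(q,i))
The prefix is exists l exists i exists q: 0 universal, 3 existential.

0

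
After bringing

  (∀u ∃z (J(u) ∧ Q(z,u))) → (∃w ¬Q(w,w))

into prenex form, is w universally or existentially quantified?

First replace A → B with ¬A ∨ B.
  ¬(∀u ∃z (J(u) ∧ Q(z,u))) ∨ (∃w ¬Q(w,w))
Push ¬ through the quantifiers and connectives to reach negation normal form:
  (∃u ∀z (¬J(u) ∨ ¬Q(z,u))) ∨ (∃w ¬Q(w,w))
Finally move all quantifiers to the prefix:
  ∃u ∀z ∃w (¬J(u) ∨ ¬Q(z,u) ∨ ¬Q(w,w))
The quantifier ∃w sits under an even number of negations (counting the antecedent side of each →), so it remains existential.

existential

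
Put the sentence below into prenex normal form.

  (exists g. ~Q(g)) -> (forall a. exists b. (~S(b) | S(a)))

forall g. forall a. exists b. (Q(g) | ~S(b) | S(a))

First replace A → B with ¬A ∨ B.
  ~(exists g. ~Q(g)) | (forall a. exists b. (~S(b) | S(a)))
Drive negations inward (¬∀x A ≡ ∃x ¬A, ¬∃x A ≡ ∀x ¬A, De Morgan for ∧/∨):
  (forall g. Q(g)) | (forall a. exists b. (~S(b) | S(a)))
Pull the quantifiers to the front (each side's bound variable is not free in the other side):
  forall g. forall a. exists b. (Q(g) | ~S(b) | S(a))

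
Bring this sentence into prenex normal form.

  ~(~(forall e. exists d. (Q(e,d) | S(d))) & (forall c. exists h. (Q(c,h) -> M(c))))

forall e. exists d. exists c. forall h. (Q(e,d) | S(d) | Q(c,h) & ~M(c))

Rewrite implications/biconditionals: A → B as ¬A ∨ B.
  ~(~(forall e. exists d. (Q(e,d) | S(d))) & (forall c. exists h. (~Q(c,h) | M(c))))
Move each ¬ inward, flipping quantifiers it crosses:
  (forall e. exists d. (Q(e,d) | S(d))) | (exists c. forall h. (Q(c,h) & ~M(c)))
All bound variables are already distinct, so no renaming is needed.
Finally move all quantifiers to the prefix:
  forall e. exists d. exists c. forall h. (Q(e,d) | S(d) | Q(c,h) & ~M(c))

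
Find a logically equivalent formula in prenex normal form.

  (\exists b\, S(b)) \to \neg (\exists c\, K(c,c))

First replace A → B with ¬A ∨ B.
  \neg (\exists b\, S(b)) \lor \neg (\exists c\, K(c,c))
Move each ¬ inward, flipping quantifiers it crosses:
  (\forall b\, \neg S(b)) \lor (\forall c\, \neg K(c,c))
All bound variables are already distinct, so no renaming is needed.
Extract every quantifier outward, since the variables are now distinct and don't occur free across branches:
  \forall b\, \forall c\, (\neg S(b) \lor \neg K(c,c))

\forall b\, \forall c\, (\neg S(b) \lor \neg K(c,c))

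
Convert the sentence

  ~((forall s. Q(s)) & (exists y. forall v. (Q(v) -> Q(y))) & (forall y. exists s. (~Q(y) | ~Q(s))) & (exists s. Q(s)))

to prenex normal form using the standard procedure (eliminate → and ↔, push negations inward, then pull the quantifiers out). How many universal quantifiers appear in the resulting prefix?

Eliminate → and ↔ using ¬ and ∨.
  ~((forall s. Q(s)) & (exists y. forall v. (~Q(v) | Q(y))) & (forall y. exists s. (~Q(y) | ~Q(s))) & (exists s. Q(s)))
Move each ¬ inward, flipping quantifiers it crosses:
  (exists s. ~Q(s)) | (forall y. exists v. (Q(v) & ~Q(y))) | (exists y. forall s. (Q(y) & Q(s))) | (forall s. ~Q(s))
Standardize variables apart so no two quantifiers bind the same name: y↦z, s↦y1, s↦u.
  (exists s. ~Q(s)) | (forall y. exists v. (Q(v) & ~Q(y))) | (exists z. forall y1. (Q(z) & Q(y1))) | (forall u. ~Q(u))
Pull the quantifiers to the front (each side's bound variable is not free in the other side):
  exists s. forall y. exists v. exists z. forall y1. forall u. (~Q(s) | Q(v) & ~Q(y) | Q(z) & Q(y1) | ~Q(u))
The prefix is exists s forall y exists v exists z forall y1 forall u: 3 universal, 3 existential.

3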